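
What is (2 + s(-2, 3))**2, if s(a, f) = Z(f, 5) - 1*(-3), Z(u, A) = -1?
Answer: 16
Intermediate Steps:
s(a, f) = 2 (s(a, f) = -1 - 1*(-3) = -1 + 3 = 2)
(2 + s(-2, 3))**2 = (2 + 2)**2 = 4**2 = 16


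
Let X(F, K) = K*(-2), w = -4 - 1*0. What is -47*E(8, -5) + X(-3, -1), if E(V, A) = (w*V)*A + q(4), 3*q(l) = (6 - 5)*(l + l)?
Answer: -22930/3 ≈ -7643.3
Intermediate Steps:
q(l) = 2*l/3 (q(l) = ((6 - 5)*(l + l))/3 = (1*(2*l))/3 = (2*l)/3 = 2*l/3)
w = -4 (w = -4 + 0 = -4)
X(F, K) = -2*K
E(V, A) = 8/3 - 4*A*V (E(V, A) = (-4*V)*A + (⅔)*4 = -4*A*V + 8/3 = 8/3 - 4*A*V)
-47*E(8, -5) + X(-3, -1) = -47*(8/3 - 4*(-5)*8) - 2*(-1) = -47*(8/3 + 160) + 2 = -47*488/3 + 2 = -22936/3 + 2 = -22930/3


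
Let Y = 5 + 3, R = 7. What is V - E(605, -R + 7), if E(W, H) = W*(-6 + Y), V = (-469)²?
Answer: 218751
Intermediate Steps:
Y = 8
V = 219961
E(W, H) = 2*W (E(W, H) = W*(-6 + 8) = W*2 = 2*W)
V - E(605, -R + 7) = 219961 - 2*605 = 219961 - 1*1210 = 219961 - 1210 = 218751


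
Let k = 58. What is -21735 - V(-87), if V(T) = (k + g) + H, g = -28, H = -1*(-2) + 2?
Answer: -21769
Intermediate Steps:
H = 4 (H = 2 + 2 = 4)
V(T) = 34 (V(T) = (58 - 28) + 4 = 30 + 4 = 34)
-21735 - V(-87) = -21735 - 1*34 = -21735 - 34 = -21769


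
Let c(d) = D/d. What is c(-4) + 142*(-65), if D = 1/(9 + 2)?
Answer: -406121/44 ≈ -9230.0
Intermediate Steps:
D = 1/11 ≈ 0.090909
c(d) = 1/(11*d)
c(-4) + 142*(-65) = (1/11)/(-4) + 142*(-65) = (1/11)*(-¼) - 9230 = -1/44 - 9230 = -406121/44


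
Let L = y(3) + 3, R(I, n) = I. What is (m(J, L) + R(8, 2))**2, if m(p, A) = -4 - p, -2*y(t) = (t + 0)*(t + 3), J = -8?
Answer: 144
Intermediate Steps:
y(t) = -t*(3 + t)/2 (y(t) = -(t + 0)*(t + 3)/2 = -t*(3 + t)/2)
L = -6 (L = -1/2*3*(3 + 3) + 3 = -1/2*3*6 + 3 = -9 + 3 = -6)
(m(J, L) + R(8, 2))**2 = ((-4 - 1*(-8)) + 8)**2 = ((-4 + 8) + 8)**2 = (4 + 8)**2 = 12**2 = 144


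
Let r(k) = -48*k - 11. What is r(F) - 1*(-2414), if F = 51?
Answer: -45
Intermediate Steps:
r(k) = -11 - 48*k
r(F) - 1*(-2414) = (-11 - 48*51) - 1*(-2414) = (-11 - 2448) + 2414 = -2459 + 2414 = -45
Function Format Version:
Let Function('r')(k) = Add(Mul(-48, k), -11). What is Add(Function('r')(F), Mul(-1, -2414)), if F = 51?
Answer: -45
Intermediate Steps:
Function('r')(k) = Add(-11, Mul(-48, k))
Add(Function('r')(F), Mul(-1, -2414)) = Add(Add(-11, Mul(-48, 51)), Mul(-1, -2414)) = Add(Add(-11, -2448), 2414) = Add(-2459, 2414) = -45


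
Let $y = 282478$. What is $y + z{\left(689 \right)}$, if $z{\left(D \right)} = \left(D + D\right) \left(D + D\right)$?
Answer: $2181362$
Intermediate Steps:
$z{\left(D \right)} = 4 D^{2}$ ($z{\left(D \right)} = 2 D 2 D = 4 D^{2}$)
$y + z{\left(689 \right)} = 282478 + 4 \cdot 689^{2} = 282478 + 4 \cdot 474721 = 282478 + 1898884 = 2181362$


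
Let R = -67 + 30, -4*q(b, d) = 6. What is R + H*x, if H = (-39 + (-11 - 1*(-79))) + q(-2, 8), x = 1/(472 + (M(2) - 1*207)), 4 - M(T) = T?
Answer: -19703/534 ≈ -36.897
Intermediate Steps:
M(T) = 4 - T
q(b, d) = -3/2 (q(b, d) = -1/4*6 = -3/2)
R = -37
x = 1/267 (x = 1/(472 + ((4 - 1*2) - 1*207)) = 1/(472 + ((4 - 2) - 207)) = 1/(472 + (2 - 207)) = 1/(472 - 205) = 1/267 ≈ 0.0037453)
H = 55/2 (H = (-39 + (-11 - 1*(-79))) - 3/2 = (-39 + (-11 + 79)) - 3/2 = (-39 + 68) - 3/2 = 29 - 3/2 = 55/2 ≈ 27.500)
R + H*x = -37 + (55/2)*(1/267) = -37 + 55/534 = -19703/534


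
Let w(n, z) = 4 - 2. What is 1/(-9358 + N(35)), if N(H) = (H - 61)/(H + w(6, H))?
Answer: -37/346272 ≈ -0.00010685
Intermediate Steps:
w(n, z) = 2
N(H) = (-61 + H)/(2 + H) (N(H) = (H - 61)/(H + 2) = (-61 + H)/(2 + H))
1/(-9358 + N(35)) = 1/(-9358 + (-61 + 35)/(2 + 35)) = 1/(-9358 - 26/37) = 1/(-346272/37) = -37/346272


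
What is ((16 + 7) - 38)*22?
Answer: -330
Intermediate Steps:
((16 + 7) - 38)*22 = (23 - 38)*22 = -15*22 = -330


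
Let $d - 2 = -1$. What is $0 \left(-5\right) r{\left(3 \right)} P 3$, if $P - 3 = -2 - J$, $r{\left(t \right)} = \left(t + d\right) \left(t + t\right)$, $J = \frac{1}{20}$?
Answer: $0$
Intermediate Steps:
$d = 1$ ($d = 2 - 1 = 1$)
$J = \frac{1}{20} \approx 0.05$
$r{\left(t \right)} = 2 t \left(1 + t\right)$ ($r{\left(t \right)} = \left(t + 1\right) \left(t + t\right) = \left(1 + t\right) 2 t = 2 t \left(1 + t\right)$)
$P = \frac{19}{20}$ ($P = 3 - \frac{41}{20} = \frac{19}{20} \approx 0.95$)
$0 \left(-5\right) r{\left(3 \right)} P 3 = 0 \left(-5\right) 2 \cdot 3 \left(1 + 3\right) \frac{19}{20} \cdot 3 = 0 \cdot 2 \cdot 3 \cdot 4 \cdot \frac{19}{20} \cdot 3 = 0 \cdot 24 \cdot \frac{19}{20} \cdot 3 = 0 \cdot \frac{19}{20} \cdot 3 = 0 \cdot 3 = 0$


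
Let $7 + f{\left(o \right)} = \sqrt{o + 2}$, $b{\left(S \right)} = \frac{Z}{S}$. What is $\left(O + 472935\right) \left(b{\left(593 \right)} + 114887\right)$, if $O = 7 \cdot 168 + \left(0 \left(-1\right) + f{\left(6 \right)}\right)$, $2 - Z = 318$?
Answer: $\frac{32299603228200}{593} + \frac{136255350 \sqrt{2}}{593} \approx 5.4468 \cdot 10^{10}$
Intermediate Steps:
$Z = -316$ ($Z = 2 - 318 = -316$)
$b{\left(S \right)} = - \frac{316}{S}$
$f{\left(o \right)} = -7 + \sqrt{2 + o}$ ($f{\left(o \right)} = -7 + \sqrt{o + 2} = -7 + \sqrt{2 + o}$)
$O = 1169 + 2 \sqrt{2}$ ($O = 7 \cdot 168 + \left(0 \left(-1\right) - \left(7 - \sqrt{2 + 6}\right)\right) = 1176 + \left(0 - \left(7 - \sqrt{8}\right)\right) = 1176 + \left(0 - \left(7 - 2 \sqrt{2}\right)\right) = 1176 - \left(7 - 2 \sqrt{2}\right) = 1169 + 2 \sqrt{2} \approx 1171.8$)
$\left(O + 472935\right) \left(b{\left(593 \right)} + 114887\right) = \left(\left(1169 + 2 \sqrt{2}\right) + 472935\right) \left(- \frac{316}{593} + 114887\right) = \left(474104 + 2 \sqrt{2}\right) \left(\left(-316\right) \frac{1}{593} + 114887\right) = \left(474104 + 2 \sqrt{2}\right) \left(- \frac{316}{593} + 114887\right) = \left(474104 + 2 \sqrt{2}\right) \frac{68127675}{593} = \frac{32299603228200}{593} + \frac{136255350 \sqrt{2}}{593}$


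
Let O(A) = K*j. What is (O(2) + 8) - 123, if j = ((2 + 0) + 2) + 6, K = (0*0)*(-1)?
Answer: -115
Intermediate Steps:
K = 0 (K = 0*(-1) = 0)
j = 10 (j = (2 + 2) + 6 = 4 + 6 = 10)
O(A) = 0 (O(A) = 0*10 = 0)
(O(2) + 8) - 123 = (0 + 8) - 123 = 8 - 123 = -115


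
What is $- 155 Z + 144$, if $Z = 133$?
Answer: $-20471$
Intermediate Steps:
$- 155 Z + 144 = \left(-155\right) 133 + 144 = -20615 + 144 = -20471$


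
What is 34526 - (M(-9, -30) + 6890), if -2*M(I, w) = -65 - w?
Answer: 55237/2 ≈ 27619.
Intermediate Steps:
M(I, w) = 65/2 + w/2 (M(I, w) = -(-65 - w)/2 = 65/2 + w/2)
34526 - (M(-9, -30) + 6890) = 34526 - ((65/2 + (½)*(-30)) + 6890) = 34526 - ((65/2 - 15) + 6890) = 34526 - (35/2 + 6890) = 34526 - 1*13815/2 = 34526 - 13815/2 = 55237/2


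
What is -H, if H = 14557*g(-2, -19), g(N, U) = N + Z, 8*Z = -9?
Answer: 363925/8 ≈ 45491.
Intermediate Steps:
Z = -9/8 (Z = (1/8)*(-9) = -9/8 ≈ -1.1250)
g(N, U) = -9/8 + N (g(N, U) = N - 9/8 = -9/8 + N)
H = -363925/8 (H = 14557*(-9/8 - 2) = 14557*(-25/8) = -363925/8 ≈ -45491.)
-H = -1*(-363925/8) = 363925/8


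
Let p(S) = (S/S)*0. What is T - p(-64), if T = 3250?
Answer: 3250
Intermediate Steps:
p(S) = 0 (p(S) = 1*0 = 0)
T - p(-64) = 3250 - 1*0 = 3250 + 0 = 3250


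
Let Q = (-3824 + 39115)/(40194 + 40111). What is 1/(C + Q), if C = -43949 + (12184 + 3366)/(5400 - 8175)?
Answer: -8913855/391801045804 ≈ -2.2751e-5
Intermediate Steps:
Q = 35291/80305 ≈ 0.43946
C = -4878961/111 (C = -43949 + 15550/(-2775) = -43949 + 15550*(-1/2775) = -43949 - 622/111 = -4878961/111 ≈ -43955.)
1/(C + Q) = 1/(-4878961/111 + 35291/80305) = 1/(-391801045804/8913855) = -8913855/391801045804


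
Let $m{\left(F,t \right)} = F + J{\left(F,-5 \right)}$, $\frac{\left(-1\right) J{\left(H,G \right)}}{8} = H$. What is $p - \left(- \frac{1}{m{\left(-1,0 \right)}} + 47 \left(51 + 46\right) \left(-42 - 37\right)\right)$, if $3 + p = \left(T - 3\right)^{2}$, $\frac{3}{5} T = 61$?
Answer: $\frac{23303275}{63} \approx 3.6989 \cdot 10^{5}$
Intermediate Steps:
$T = \frac{305}{3}$ ($T = \frac{5}{3} \cdot 61 = \frac{305}{3} \approx 101.67$)
$J{\left(H,G \right)} = - 8 H$
$m{\left(F,t \right)} = - 7 F$ ($m{\left(F,t \right)} = F - 8 F = - 7 F$)
$p = \frac{87589}{9}$ ($p = -3 + \left(\frac{305}{3} - 3\right)^{2} = -3 + \left(\frac{296}{3}\right)^{2} = -3 + \frac{87616}{9} = \frac{87589}{9} \approx 9732.1$)
$p - \left(- \frac{1}{m{\left(-1,0 \right)}} + 47 \left(51 + 46\right) \left(-42 - 37\right)\right) = \frac{87589}{9} + \left(- 47 \left(51 + 46\right) \left(-42 - 37\right) + \frac{1}{\left(-7\right) \left(-1\right)}\right) = \frac{87589}{9} - \left(- \frac{1}{7} + 47 \cdot 97 \left(-79\right)\right) = \frac{87589}{9} + \left(\left(-47\right) \left(-7663\right) + \frac{1}{7}\right) = \frac{87589}{9} + \left(360161 + \frac{1}{7}\right) = \frac{87589}{9} + \frac{2521128}{7} = \frac{23303275}{63}$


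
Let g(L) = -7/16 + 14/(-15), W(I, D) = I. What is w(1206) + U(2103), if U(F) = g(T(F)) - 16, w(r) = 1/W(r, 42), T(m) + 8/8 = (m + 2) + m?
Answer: -837929/48240 ≈ -17.370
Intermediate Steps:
T(m) = 1 + 2*m (T(m) = -1 + ((m + 2) + m) = -1 + ((2 + m) + m) = -1 + (2 + 2*m) = 1 + 2*m)
g(L) = -329/240 (g(L) = -7*1/16 + 14*(-1/15) = -7/16 - 14/15 = -329/240)
w(r) = 1/r
U(F) = -4169/240 (U(F) = -329/240 - 16 = -4169/240)
w(1206) + U(2103) = 1/1206 - 4169/240 = -837929/48240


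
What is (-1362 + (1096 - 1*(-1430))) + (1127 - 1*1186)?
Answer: 1105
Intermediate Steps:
(-1362 + (1096 - 1*(-1430))) + (1127 - 1*1186) = (-1362 + (1096 + 1430)) + (1127 - 1186) = (-1362 + 2526) - 59 = 1164 - 59 = 1105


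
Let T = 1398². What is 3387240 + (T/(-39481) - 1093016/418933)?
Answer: 56023727865960892/16539893773 ≈ 3.3872e+6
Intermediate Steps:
T = 1954404
3387240 + (T/(-39481) - 1093016/418933) = 3387240 + (1954404/(-39481) - 1093016/418933) = 3387240 + (1954404*(-1/39481) - 1093016*1/418933) = 3387240 + (-1954404/39481 - 1093016/418933) = 3387240 - 861917695628/16539893773 = 56023727865960892/16539893773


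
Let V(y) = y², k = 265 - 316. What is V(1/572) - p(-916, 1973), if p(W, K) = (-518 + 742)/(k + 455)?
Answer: -18322203/33045584 ≈ -0.55445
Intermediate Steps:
k = -51
p(W, K) = 56/101 (p(W, K) = (-518 + 742)/(-51 + 455) = 224/404 = 224*(1/404) = 56/101)
V(1/572) - p(-916, 1973) = (1/572)² - 1*56/101 = (1/572)² - 56/101 = 1/327184 - 56/101 = -18322203/33045584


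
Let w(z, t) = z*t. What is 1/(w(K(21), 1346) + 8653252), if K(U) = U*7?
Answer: 1/8851114 ≈ 1.1298e-7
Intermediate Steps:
K(U) = 7*U
w(z, t) = t*z
1/(w(K(21), 1346) + 8653252) = 1/(1346*(7*21) + 8653252) = 1/(1346*147 + 8653252) = 1/(197862 + 8653252) = 1/8851114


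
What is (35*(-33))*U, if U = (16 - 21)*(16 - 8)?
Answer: 46200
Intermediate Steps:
U = -40 (U = -5*8 = -40)
(35*(-33))*U = (35*(-33))*(-40) = -1155*(-40) = 46200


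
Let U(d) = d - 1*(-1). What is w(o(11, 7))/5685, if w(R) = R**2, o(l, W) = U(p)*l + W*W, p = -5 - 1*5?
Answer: 500/1137 ≈ 0.43975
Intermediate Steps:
p = -10 (p = -5 - 5 = -10)
U(d) = 1 + d (U(d) = d + 1 = 1 + d)
o(l, W) = W**2 - 9*l (o(l, W) = (1 - 10)*l + W*W = -9*l + W**2 = W**2 - 9*l)
w(o(11, 7))/5685 = (7**2 - 9*11)**2/5685 = (49 - 99)**2*(1/5685) = (-50)**2*(1/5685) = 2500*(1/5685) = 500/1137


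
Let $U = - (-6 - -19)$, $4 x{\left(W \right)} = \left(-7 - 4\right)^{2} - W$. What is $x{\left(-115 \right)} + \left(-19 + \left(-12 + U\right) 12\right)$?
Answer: $-260$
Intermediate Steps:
$x{\left(W \right)} = \frac{121}{4} - \frac{W}{4}$ ($x{\left(W \right)} = \frac{\left(-7 - 4\right)^{2} - W}{4} = \frac{\left(-11\right)^{2} - W}{4} = \frac{121 - W}{4} = \frac{121}{4} - \frac{W}{4}$)
$U = -13$ ($U = - (-6 + 19) = \left(-1\right) 13 = -13$)
$x{\left(-115 \right)} + \left(-19 + \left(-12 + U\right) 12\right) = \left(\frac{121}{4} - - \frac{115}{4}\right) + \left(-19 + \left(-12 - 13\right) 12\right) = \left(\frac{121}{4} + \frac{115}{4}\right) - 319 = 59 - 319 = -260$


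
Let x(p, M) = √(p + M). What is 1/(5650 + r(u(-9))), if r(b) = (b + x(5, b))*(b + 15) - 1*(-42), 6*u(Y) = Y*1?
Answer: 12964/73527109 - 108*√14/514689763 ≈ 0.00017553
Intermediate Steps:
x(p, M) = √(M + p)
u(Y) = Y/6 (u(Y) = (Y*1)/6 = Y/6)
r(b) = 42 + (15 + b)*(b + √(5 + b)) (r(b) = (b + √(b + 5))*(b + 15) - 1*(-42) = (b + √(5 + b))*(15 + b) + 42 = (15 + b)*(b + √(5 + b)) + 42 = 42 + (15 + b)*(b + √(5 + b)))
1/(5650 + r(u(-9))) = 1/(5650 + (42 + ((⅙)*(-9))² + 15*((⅙)*(-9)) + 15*√(5 + (⅙)*(-9)) + ((⅙)*(-9))*√(5 + (⅙)*(-9)))) = 1/(5650 + (42 + (-3/2)² + 15*(-3/2) + 15*√(5 - 3/2) - 3*√(5 - 3/2)/2)) = 1/(5650 + (42 + 9/4 - 45/2 + 15*√(7/2) - 3*√14/4)) = 1/(5650 + (42 + 9/4 - 45/2 + 15*(√14/2) - 3*√14/4)) = 1/(5650 + (42 + 9/4 - 45/2 + 15*√14/2 - 3*√14/4)) = 1/(5650 + (87/4 + 27*√14/4)) = 1/(22687/4 + 27*√14/4)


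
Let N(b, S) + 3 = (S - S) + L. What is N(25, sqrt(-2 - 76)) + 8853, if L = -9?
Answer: 8841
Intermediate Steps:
N(b, S) = -12 (N(b, S) = -3 + ((S - S) - 9) = -3 + (0 - 9) = -3 - 9 = -12)
N(25, sqrt(-2 - 76)) + 8853 = -12 + 8853 = 8841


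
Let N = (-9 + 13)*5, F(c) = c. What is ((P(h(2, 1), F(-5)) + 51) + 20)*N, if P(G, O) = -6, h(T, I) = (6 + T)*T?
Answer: 1300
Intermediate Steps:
h(T, I) = T*(6 + T)
N = 20 (N = 4*5 = 20)
((P(h(2, 1), F(-5)) + 51) + 20)*N = ((-6 + 51) + 20)*20 = (45 + 20)*20 = 65*20 = 1300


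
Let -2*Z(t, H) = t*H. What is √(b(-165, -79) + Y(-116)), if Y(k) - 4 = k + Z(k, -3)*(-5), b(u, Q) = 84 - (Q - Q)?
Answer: √842 ≈ 29.017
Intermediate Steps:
Z(t, H) = -H*t/2 (Z(t, H) = -t*H/2 = -H*t/2)
b(u, Q) = 84 (b(u, Q) = 84 - 1*0 = 84 + 0 = 84)
Y(k) = 4 - 13*k/2 (Y(k) = 4 + (k - ½*(-3)*k*(-5)) = 4 + (k + (3*k/2)*(-5)) = 4 + (k - 15*k/2) = 4 - 13*k/2)
√(b(-165, -79) + Y(-116)) = √(84 + (4 - 13/2*(-116))) = √(84 + (4 + 754)) = √(84 + 758) = √842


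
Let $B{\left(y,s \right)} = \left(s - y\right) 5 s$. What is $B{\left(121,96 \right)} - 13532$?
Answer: $-25532$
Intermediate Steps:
$B{\left(y,s \right)} = s \left(- 5 y + 5 s\right)$ ($B{\left(y,s \right)} = \left(- 5 y + 5 s\right) s = s \left(- 5 y + 5 s\right)$)
$B{\left(121,96 \right)} - 13532 = 5 \cdot 96 \left(96 - 121\right) - 13532 = 5 \cdot 96 \left(-25\right) - 13532 = -12000 - 13532 = -25532$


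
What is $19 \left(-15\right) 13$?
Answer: $-3705$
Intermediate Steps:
$19 \left(-15\right) 13 = \left(-285\right) 13 = -3705$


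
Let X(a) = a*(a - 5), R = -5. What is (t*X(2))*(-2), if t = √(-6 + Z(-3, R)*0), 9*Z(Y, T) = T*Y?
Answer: 12*I*√6 ≈ 29.394*I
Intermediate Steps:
Z(Y, T) = T*Y/9 (Z(Y, T) = (T*Y)/9 = T*Y/9)
X(a) = a*(-5 + a)
t = I*√6 (t = √(-6 + ((⅑)*(-5)*(-3))*0) = √(-6 + (5/3)*0) = √(-6 + 0) = √(-6) = I*√6 ≈ 2.4495*I)
(t*X(2))*(-2) = ((I*√6)*(2*(-5 + 2)))*(-2) = ((I*√6)*(2*(-3)))*(-2) = ((I*√6)*(-6))*(-2) = -6*I*√6*(-2) = 12*I*√6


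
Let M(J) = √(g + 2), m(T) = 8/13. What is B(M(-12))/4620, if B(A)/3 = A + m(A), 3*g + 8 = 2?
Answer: 2/5005 ≈ 0.00039960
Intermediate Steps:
g = -2 (g = -8/3 + (⅓)*2 = -8/3 + ⅔ = -2)
m(T) = 8/13 (m(T) = 8*(1/13) = 8/13)
M(J) = 0 (M(J) = √(-2 + 2) = √0 = 0)
B(A) = 24/13 + 3*A (B(A) = 3*(A + 8/13) = 3*(8/13 + A) = 24/13 + 3*A)
B(M(-12))/4620 = (24/13 + 3*0)/4620 = (24/13 + 0)*(1/4620) = (24/13)*(1/4620) = 2/5005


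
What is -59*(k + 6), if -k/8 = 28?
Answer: 12862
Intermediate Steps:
k = -224 (k = -8*28 = -224)
-59*(k + 6) = -59*(-224 + 6) = -59*(-218) = 12862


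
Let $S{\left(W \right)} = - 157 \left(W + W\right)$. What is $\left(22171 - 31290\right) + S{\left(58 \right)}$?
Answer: $-27331$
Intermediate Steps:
$S{\left(W \right)} = - 314 W$ ($S{\left(W \right)} = - 157 \cdot 2 W = - 314 W$)
$\left(22171 - 31290\right) + S{\left(58 \right)} = \left(22171 - 31290\right) - 18212 = -9119 - 18212 = -27331$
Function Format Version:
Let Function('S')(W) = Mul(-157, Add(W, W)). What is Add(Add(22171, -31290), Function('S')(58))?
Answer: -27331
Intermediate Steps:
Function('S')(W) = Mul(-314, W) (Function('S')(W) = Mul(-157, Mul(2, W)) = Mul(-314, W))
Add(Add(22171, -31290), Function('S')(58)) = Add(Add(22171, -31290), Mul(-314, 58)) = Add(-9119, -18212) = -27331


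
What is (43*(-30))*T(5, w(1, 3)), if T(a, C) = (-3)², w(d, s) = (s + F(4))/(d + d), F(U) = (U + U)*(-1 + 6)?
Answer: -11610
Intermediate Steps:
F(U) = 10*U (F(U) = (2*U)*5 = 10*U)
w(d, s) = (40 + s)/(2*d) (w(d, s) = (s + 10*4)/(d + d) = (s + 40)/((2*d)) = (40 + s)*(1/(2*d)) = (40 + s)/(2*d))
T(a, C) = 9
(43*(-30))*T(5, w(1, 3)) = (43*(-30))*9 = -1290*9 = -11610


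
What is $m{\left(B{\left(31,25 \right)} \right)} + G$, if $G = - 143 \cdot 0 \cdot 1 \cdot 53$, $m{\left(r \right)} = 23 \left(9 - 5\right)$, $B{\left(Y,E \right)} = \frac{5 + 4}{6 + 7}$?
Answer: $92$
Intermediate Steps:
$B{\left(Y,E \right)} = \frac{9}{13}$
$m{\left(r \right)} = 92$ ($m{\left(r \right)} = 23 \cdot 4 = 92$)
$G = 0$ ($G = \left(-143\right) 0 \cdot 53 = 0 \cdot 53 = 0$)
$m{\left(B{\left(31,25 \right)} \right)} + G = 92 + 0 = 92$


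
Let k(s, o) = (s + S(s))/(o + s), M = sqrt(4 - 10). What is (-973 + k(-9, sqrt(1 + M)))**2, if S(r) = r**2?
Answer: (8829 - 973*sqrt(1 + I*sqrt(6)))**2/(9 - sqrt(1 + I*sqrt(6)))**2 ≈ 9.6488e+5 + 2162.2*I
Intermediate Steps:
M = I*sqrt(6) (M = sqrt(-6) = I*sqrt(6) ≈ 2.4495*I)
k(s, o) = (s + s**2)/(o + s)
(-973 + k(-9, sqrt(1 + M)))**2 = (-973 - 9*(1 - 9)/(sqrt(1 + I*sqrt(6)) - 9))**2 = (-973 - 9*(-8)/(-9 + sqrt(1 + I*sqrt(6))))**2 = (-973 + 72/(-9 + sqrt(1 + I*sqrt(6))))**2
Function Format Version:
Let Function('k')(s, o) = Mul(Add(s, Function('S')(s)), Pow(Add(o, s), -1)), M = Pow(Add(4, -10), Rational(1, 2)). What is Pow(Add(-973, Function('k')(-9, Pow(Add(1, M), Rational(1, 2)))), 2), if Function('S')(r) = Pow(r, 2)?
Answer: Mul(Pow(Add(9, Mul(-1, Pow(Add(1, Mul(I, Pow(6, Rational(1, 2)))), Rational(1, 2)))), -2), Pow(Add(8829, Mul(-973, Pow(Add(1, Mul(I, Pow(6, Rational(1, 2)))), Rational(1, 2)))), 2)) ≈ Add(9.6488e+5, Mul(2162.2, I))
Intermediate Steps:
M = Mul(I, Pow(6, Rational(1, 2))) (M = Pow(-6, Rational(1, 2)) = Mul(I, Pow(6, Rational(1, 2))) ≈ Mul(2.4495, I))
Function('k')(s, o) = Mul(Pow(Add(o, s), -1), Add(s, Pow(s, 2))) (Function('k')(s, o) = Mul(Add(s, Pow(s, 2)), Pow(Add(o, s), -1)) = Mul(Pow(Add(o, s), -1), Add(s, Pow(s, 2))))
Pow(Add(-973, Function('k')(-9, Pow(Add(1, M), Rational(1, 2)))), 2) = Pow(Add(-973, Mul(-9, Pow(Add(Pow(Add(1, Mul(I, Pow(6, Rational(1, 2)))), Rational(1, 2)), -9), -1), Add(1, -9))), 2) = Pow(Add(-973, Mul(-9, Pow(Add(-9, Pow(Add(1, Mul(I, Pow(6, Rational(1, 2)))), Rational(1, 2))), -1), -8)), 2) = Pow(Add(-973, Mul(72, Pow(Add(-9, Pow(Add(1, Mul(I, Pow(6, Rational(1, 2)))), Rational(1, 2))), -1))), 2)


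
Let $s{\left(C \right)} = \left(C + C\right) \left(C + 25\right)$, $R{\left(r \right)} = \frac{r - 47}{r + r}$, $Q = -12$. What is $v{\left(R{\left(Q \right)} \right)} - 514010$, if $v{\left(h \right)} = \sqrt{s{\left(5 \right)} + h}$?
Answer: $-514010 + \frac{\sqrt{43554}}{12} \approx -5.1399 \cdot 10^{5}$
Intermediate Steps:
$R{\left(r \right)} = \frac{-47 + r}{2 r}$
$s{\left(C \right)} = 2 C \left(25 + C\right)$
$v{\left(h \right)} = \sqrt{300 + h}$ ($v{\left(h \right)} = \sqrt{2 \cdot 5 \left(25 + 5\right) + h} = \sqrt{2 \cdot 5 \cdot 30 + h} = \sqrt{300 + h}$)
$v{\left(R{\left(Q \right)} \right)} - 514010 = \sqrt{300 + \frac{-47 - 12}{2 \left(-12\right)}} - 514010 = \sqrt{300 + \frac{1}{2} \left(- \frac{1}{12}\right) \left(-59\right)} - 514010 = \sqrt{300 + \frac{59}{24}} - 514010 = \sqrt{\frac{7259}{24}} - 514010 = \frac{\sqrt{43554}}{12} - 514010 = -514010 + \frac{\sqrt{43554}}{12}$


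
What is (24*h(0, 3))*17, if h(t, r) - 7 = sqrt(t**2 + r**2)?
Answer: 4080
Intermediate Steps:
h(t, r) = 7 + sqrt(r**2 + t**2) (h(t, r) = 7 + sqrt(t**2 + r**2) = 7 + sqrt(r**2 + t**2))
(24*h(0, 3))*17 = (24*(7 + sqrt(3**2 + 0**2)))*17 = (24*(7 + sqrt(9 + 0)))*17 = (24*(7 + sqrt(9)))*17 = (24*(7 + 3))*17 = (24*10)*17 = 240*17 = 4080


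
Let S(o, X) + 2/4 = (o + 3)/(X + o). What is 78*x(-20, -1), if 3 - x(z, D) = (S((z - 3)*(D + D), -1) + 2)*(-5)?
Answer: 3731/3 ≈ 1243.7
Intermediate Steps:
S(o, X) = -½ + (3 + o)/(X + o) (S(o, X) = -½ + (o + 3)/(X + o) = -½ + (3 + o)/(X + o))
x(z, D) = 13 + 5*(7 + 2*D*(-3 + z))/(2*(-1 + 2*D*(-3 + z))) (x(z, D) = 3 - ((6 + (z - 3)*(D + D) - 1*(-1))/(2*(-1 + (z - 3)*(D + D))) + 2)*(-5) = 3 - ((6 + (-3 + z)*(2*D) + 1)/(2*(-1 + (-3 + z)*(2*D))) + 2)*(-5) = 3 - ((6 + 2*D*(-3 + z) + 1)/(2*(-1 + 2*D*(-3 + z))) + 2)*(-5) = 3 - ((7 + 2*D*(-3 + z))/(2*(-1 + 2*D*(-3 + z))) + 2)*(-5) = 3 - (2 + (7 + 2*D*(-3 + z))/(2*(-1 + 2*D*(-3 + z))))*(-5) = 3 - (-10 - 5*(7 + 2*D*(-3 + z))/(2*(-1 + 2*D*(-3 + z)))) = 3 + (10 + 5*(7 + 2*D*(-3 + z))/(2*(-1 + 2*D*(-3 + z)))) = 13 + 5*(7 + 2*D*(-3 + z))/(2*(-1 + 2*D*(-3 + z))))
78*x(-20, -1) = 78*((9 + 62*(-1)*(-3 - 20))/(2*(-1 + 2*(-1)*(-3 - 20)))) = 78*((9 + 62*(-1)*(-23))/(2*(-1 + 2*(-1)*(-23)))) = 78*((9 + 1426)/(2*(-1 + 46))) = 78*((½)*1435/45) = 78*((½)*(1/45)*1435) = 78*(287/18) = 3731/3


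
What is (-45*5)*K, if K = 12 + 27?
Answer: -8775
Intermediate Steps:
K = 39
(-45*5)*K = -45*5*39 = -225*39 = -8775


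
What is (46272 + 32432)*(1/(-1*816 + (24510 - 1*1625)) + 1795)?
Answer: 3117768922624/22069 ≈ 1.4127e+8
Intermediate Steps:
(46272 + 32432)*(1/(-1*816 + (24510 - 1*1625)) + 1795) = 78704*(1/(-816 + (24510 - 1625)) + 1795) = 78704*(1/(-816 + 22885) + 1795) = 78704*(1/22069 + 1795) = 78704*(39613856/22069) = 3117768922624/22069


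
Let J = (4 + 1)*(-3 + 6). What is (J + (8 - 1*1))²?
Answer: 484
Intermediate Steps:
J = 15 (J = 5*3 = 15)
(J + (8 - 1*1))² = (15 + (8 - 1*1))² = (15 + (8 - 1))² = (15 + 7)² = 22² = 484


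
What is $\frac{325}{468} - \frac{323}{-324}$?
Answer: $\frac{137}{81} \approx 1.6914$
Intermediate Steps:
$\frac{325}{468} - \frac{323}{-324} = 325 \cdot \frac{1}{468} - - \frac{323}{324} = \frac{25}{36} + \frac{323}{324} = \frac{137}{81}$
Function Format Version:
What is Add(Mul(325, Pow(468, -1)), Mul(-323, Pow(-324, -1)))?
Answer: Rational(137, 81) ≈ 1.6914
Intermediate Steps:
Add(Mul(325, Pow(468, -1)), Mul(-323, Pow(-324, -1))) = Add(Mul(325, Rational(1, 468)), Mul(-323, Rational(-1, 324))) = Add(Rational(25, 36), Rational(323, 324)) = Rational(137, 81)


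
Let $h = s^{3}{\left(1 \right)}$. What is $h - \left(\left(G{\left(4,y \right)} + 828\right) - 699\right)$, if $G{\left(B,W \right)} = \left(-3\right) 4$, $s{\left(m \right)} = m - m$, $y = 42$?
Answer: $-117$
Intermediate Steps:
$s{\left(m \right)} = 0$
$G{\left(B,W \right)} = -12$
$h = 0$ ($h = 0^{3} = 0$)
$h - \left(\left(G{\left(4,y \right)} + 828\right) - 699\right) = 0 - \left(\left(-12 + 828\right) - 699\right) = 0 - \left(816 - 699\right) = 0 - 117 = -117$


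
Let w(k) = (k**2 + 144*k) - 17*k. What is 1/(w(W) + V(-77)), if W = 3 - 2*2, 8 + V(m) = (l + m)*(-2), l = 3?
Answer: 1/14 ≈ 0.071429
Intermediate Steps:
V(m) = -14 - 2*m (V(m) = -8 + (3 + m)*(-2) = -8 + (-6 - 2*m) = -14 - 2*m)
W = -1 (W = 3 - 4 = -1)
w(k) = k**2 + 127*k
1/(w(W) + V(-77)) = 1/(-(127 - 1) + (-14 - 2*(-77))) = 1/(-1*126 + (-14 + 154)) = 1/(-126 + 140) = 1/14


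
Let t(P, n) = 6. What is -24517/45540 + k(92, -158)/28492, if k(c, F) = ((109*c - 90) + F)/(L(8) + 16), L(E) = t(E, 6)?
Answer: -169573441/324381420 ≈ -0.52276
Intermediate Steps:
L(E) = 6
k(c, F) = -45/11 + F/22 + 109*c/22 (k(c, F) = ((109*c - 90) + F)/(6 + 16) = ((-90 + 109*c) + F)/22 = (-90 + F + 109*c)*(1/22) = -45/11 + F/22 + 109*c/22)
-24517/45540 + k(92, -158)/28492 = -24517/45540 + (-45/11 + (1/22)*(-158) + (109/22)*92)/28492 = -24517*1/45540 + (-45/11 - 79/11 + 5014/11)*(1/28492) = -24517/45540 + (4890/11)*(1/28492) = -24517/45540 + 2445/156706 = -169573441/324381420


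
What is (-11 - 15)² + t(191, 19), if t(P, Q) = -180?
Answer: 496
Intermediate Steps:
(-11 - 15)² + t(191, 19) = (-11 - 15)² - 180 = (-26)² - 180 = 676 - 180 = 496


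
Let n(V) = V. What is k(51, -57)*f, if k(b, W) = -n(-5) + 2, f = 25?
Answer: 175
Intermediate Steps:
k(b, W) = 7 (k(b, W) = -1*(-5) + 2 = 5 + 2 = 7)
k(51, -57)*f = 7*25 = 175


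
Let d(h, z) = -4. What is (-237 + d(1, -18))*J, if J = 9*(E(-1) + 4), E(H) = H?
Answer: -6507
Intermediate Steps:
J = 27 (J = 9*(-1 + 4) = 9*3 = 27)
(-237 + d(1, -18))*J = (-237 - 4)*27 = -241*27 = -6507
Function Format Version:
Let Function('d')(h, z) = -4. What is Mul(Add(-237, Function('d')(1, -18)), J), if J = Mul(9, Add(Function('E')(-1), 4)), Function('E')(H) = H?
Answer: -6507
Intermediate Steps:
J = 27 (J = Mul(9, Add(-1, 4)) = Mul(9, 3) = 27)
Mul(Add(-237, Function('d')(1, -18)), J) = Mul(Add(-237, -4), 27) = Mul(-241, 27) = -6507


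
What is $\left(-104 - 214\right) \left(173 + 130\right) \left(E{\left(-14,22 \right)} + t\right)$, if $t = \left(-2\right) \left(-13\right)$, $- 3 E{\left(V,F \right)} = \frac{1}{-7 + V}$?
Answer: $- \frac{17547134}{7} \approx -2.5067 \cdot 10^{6}$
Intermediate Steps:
$E{\left(V,F \right)} = - \frac{1}{3 \left(-7 + V\right)}$
$t = 26$
$\left(-104 - 214\right) \left(173 + 130\right) \left(E{\left(-14,22 \right)} + t\right) = \left(-104 - 214\right) \left(173 + 130\right) \left(- \frac{1}{-21 + 3 \left(-14\right)} + 26\right) = \left(-318\right) 303 \left(- \frac{1}{-21 - 42} + 26\right) = - 96354 \left(- \frac{1}{-63} + 26\right) = - 96354 \left(\left(-1\right) \left(- \frac{1}{63}\right) + 26\right) = - 96354 \left(\frac{1}{63} + 26\right) = \left(-96354\right) \frac{1639}{63} = - \frac{17547134}{7}$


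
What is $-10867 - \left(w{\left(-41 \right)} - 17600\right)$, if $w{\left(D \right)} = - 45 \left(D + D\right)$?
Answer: $3043$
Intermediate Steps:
$w{\left(D \right)} = - 90 D$ ($w{\left(D \right)} = - 45 \cdot 2 D = - 90 D$)
$-10867 - \left(w{\left(-41 \right)} - 17600\right) = -10867 - \left(\left(-90\right) \left(-41\right) - 17600\right) = -10867 - \left(3690 - 17600\right) = -10867 - -13910 = -10867 + 13910 = 3043$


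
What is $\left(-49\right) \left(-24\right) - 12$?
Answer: $1164$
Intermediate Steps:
$\left(-49\right) \left(-24\right) - 12 = 1176 - 12 = 1164$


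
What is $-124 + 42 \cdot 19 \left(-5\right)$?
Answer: $-4114$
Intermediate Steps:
$-124 + 42 \cdot 19 \left(-5\right) = -124 + 42 \left(-95\right) = -124 - 3990 = -4114$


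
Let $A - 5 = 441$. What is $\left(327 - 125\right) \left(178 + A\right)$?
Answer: $126048$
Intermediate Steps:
$A = 446$ ($A = 5 + 441 = 446$)
$\left(327 - 125\right) \left(178 + A\right) = \left(327 - 125\right) \left(178 + 446\right) = 202 \cdot 624 = 126048$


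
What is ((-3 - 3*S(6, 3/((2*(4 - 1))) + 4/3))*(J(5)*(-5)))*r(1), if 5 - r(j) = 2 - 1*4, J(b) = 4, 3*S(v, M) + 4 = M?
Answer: 350/3 ≈ 116.67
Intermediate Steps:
S(v, M) = -4/3 + M/3
r(j) = 7 (r(j) = 5 - (2 - 1*4) = 5 - (2 - 4) = 5 - 1*(-2) = 5 + 2 = 7)
((-3 - 3*S(6, 3/((2*(4 - 1))) + 4/3))*(J(5)*(-5)))*r(1) = ((-3 - 3*(-4/3 + (3/((2*(4 - 1))) + 4/3)/3))*(4*(-5)))*7 = ((-3 - 3*(-4/3 + (3/((2*3)) + 4*(⅓))/3))*(-20))*7 = ((-3 - 3*(-4/3 + (3/6 + 4/3)/3))*(-20))*7 = ((-3 - 3*(-4/3 + (3*(⅙) + 4/3)/3))*(-20))*7 = ((-3 - 3*(-4/3 + (½ + 4/3)/3))*(-20))*7 = ((-3 - 3*(-4/3 + (⅓)*(11/6)))*(-20))*7 = ((-3 - 3*(-4/3 + 11/18))*(-20))*7 = ((-3 - 3*(-13/18))*(-20))*7 = ((-3 + 13/6)*(-20))*7 = -⅚*(-20)*7 = (50/3)*7 = 350/3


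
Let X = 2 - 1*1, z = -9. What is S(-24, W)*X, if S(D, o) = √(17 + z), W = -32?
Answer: 2*√2 ≈ 2.8284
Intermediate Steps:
S(D, o) = 2*√2 (S(D, o) = √(17 - 9) = √8 = 2*√2)
X = 1 (X = 2 - 1 = 1)
S(-24, W)*X = (2*√2)*1 = 2*√2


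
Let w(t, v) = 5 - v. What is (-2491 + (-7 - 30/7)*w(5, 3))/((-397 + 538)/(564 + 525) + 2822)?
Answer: -6386985/7171031 ≈ -0.89067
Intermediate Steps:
(-2491 + (-7 - 30/7)*w(5, 3))/((-397 + 538)/(564 + 525) + 2822) = (-2491 + (-7 - 30/7)*(5 - 1*3))/((-397 + 538)/(564 + 525) + 2822) = (-2491 + (-7 - 30/7)*(5 - 3))/(141/1089 + 2822) = (-2491 + (-7 - 5*6/7)*2)/(141*(1/1089) + 2822) = (-2491 + (-7 - 30/7)*2)/(47/363 + 2822) = (-2491 - 79/7*2)/(1024433/363) = (-2491 - 158/7)*(363/1024433) = -17595/7*363/1024433 = -6386985/7171031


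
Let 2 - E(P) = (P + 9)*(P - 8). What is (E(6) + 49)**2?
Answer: 6561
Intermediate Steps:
E(P) = 2 - (-8 + P)*(9 + P) (E(P) = 2 - (P + 9)*(P - 8) = 2 - (9 + P)*(-8 + P) = 2 - (-8 + P)*(9 + P))
(E(6) + 49)**2 = ((74 - 1*6 - 1*6**2) + 49)**2 = ((74 - 6 - 1*36) + 49)**2 = ((74 - 6 - 36) + 49)**2 = (32 + 49)**2 = 81**2 = 6561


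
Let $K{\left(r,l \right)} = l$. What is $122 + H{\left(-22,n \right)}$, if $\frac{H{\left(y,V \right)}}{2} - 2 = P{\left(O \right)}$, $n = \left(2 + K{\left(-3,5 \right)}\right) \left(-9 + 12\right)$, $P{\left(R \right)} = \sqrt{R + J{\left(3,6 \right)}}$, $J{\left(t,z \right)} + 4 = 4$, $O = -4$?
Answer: $126 + 4 i \approx 126.0 + 4.0 i$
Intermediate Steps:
$J{\left(t,z \right)} = 0$ ($J{\left(t,z \right)} = -4 + 4 = 0$)
$P{\left(R \right)} = \sqrt{R}$ ($P{\left(R \right)} = \sqrt{R + 0} = \sqrt{R}$)
$n = 21$ ($n = \left(2 + 5\right) \left(-9 + 12\right) = 7 \cdot 3 = 21$)
$H{\left(y,V \right)} = 4 + 4 i$ ($H{\left(y,V \right)} = 4 + 2 \sqrt{-4} = 4 + 2 \cdot 2 i = 4 + 4 i$)
$122 + H{\left(-22,n \right)} = 122 + \left(4 + 4 i\right) = 126 + 4 i$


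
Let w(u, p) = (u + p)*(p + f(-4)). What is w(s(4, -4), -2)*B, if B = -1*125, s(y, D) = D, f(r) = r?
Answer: -4500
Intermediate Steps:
w(u, p) = (-4 + p)*(p + u) (w(u, p) = (u + p)*(p - 4) = (p + u)*(-4 + p) = (-4 + p)*(p + u))
B = -125
w(s(4, -4), -2)*B = ((-2)**2 - 4*(-2) - 4*(-4) - 2*(-4))*(-125) = (4 + 8 + 16 + 8)*(-125) = 36*(-125) = -4500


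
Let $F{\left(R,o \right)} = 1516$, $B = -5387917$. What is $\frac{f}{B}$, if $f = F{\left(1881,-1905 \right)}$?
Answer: $- \frac{1516}{5387917} \approx -0.00028137$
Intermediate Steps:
$f = 1516$
$\frac{f}{B} = \frac{1516}{-5387917} = 1516 \left(- \frac{1}{5387917}\right) = - \frac{1516}{5387917}$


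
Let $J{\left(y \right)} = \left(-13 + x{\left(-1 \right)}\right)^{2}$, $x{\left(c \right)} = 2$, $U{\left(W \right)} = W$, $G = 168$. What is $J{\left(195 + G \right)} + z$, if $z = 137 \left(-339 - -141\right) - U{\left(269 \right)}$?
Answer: $-27274$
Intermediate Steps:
$J{\left(y \right)} = 121$ ($J{\left(y \right)} = \left(-13 + 2\right)^{2} = \left(-11\right)^{2} = 121$)
$z = -27395$ ($z = 137 \left(-339 - -141\right) - 269 = 137 \left(-339 + 141\right) - 269 = 137 \left(-198\right) - 269 = -27126 - 269 = -27395$)
$J{\left(195 + G \right)} + z = 121 - 27395 = -27274$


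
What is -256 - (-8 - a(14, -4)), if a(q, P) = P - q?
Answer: -266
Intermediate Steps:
-256 - (-8 - a(14, -4)) = -256 - (-8 - (-4 - 1*14)) = -256 - (-8 - (-4 - 14)) = -256 - (-8 - 1*(-18)) = -256 - (-8 + 18) = -256 - 1*10 = -256 - 10 = -266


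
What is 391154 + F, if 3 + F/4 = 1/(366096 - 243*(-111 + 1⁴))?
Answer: 76825373648/196413 ≈ 3.9114e+5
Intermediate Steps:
F = -2356954/196413 (F = -12 + 4/(366096 - 243*(-111 + 1⁴)) = -12 + 4/(366096 - 243*(-111 + 1)) = -12 + 4/(366096 - 243*(-110)) = -12 + 4/(366096 + 26730) = -12 + 4/392826 = -12 + 4*(1/392826) = -12 + 2/196413 = -2356954/196413 ≈ -12.000)
391154 + F = 391154 - 2356954/196413 = 76825373648/196413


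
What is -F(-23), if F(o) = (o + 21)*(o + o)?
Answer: -92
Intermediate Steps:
F(o) = 2*o*(21 + o) (F(o) = (21 + o)*(2*o) = 2*o*(21 + o))
-F(-23) = -2*(-23)*(21 - 23) = -2*(-23)*(-2) = -1*92 = -92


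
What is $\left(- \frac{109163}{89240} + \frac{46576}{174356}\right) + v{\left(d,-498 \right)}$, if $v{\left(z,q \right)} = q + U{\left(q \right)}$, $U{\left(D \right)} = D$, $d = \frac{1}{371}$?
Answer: $- \frac{3878042026007}{3889882360} \approx -996.96$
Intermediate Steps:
$d = \frac{1}{371} \approx 0.0026954$
$v{\left(z,q \right)} = 2 q$ ($v{\left(z,q \right)} = q + q = 2 q$)
$\left(- \frac{109163}{89240} + \frac{46576}{174356}\right) + v{\left(d,-498 \right)} = \left(- \frac{109163}{89240} + \frac{46576}{174356}\right) + 2 \left(-498\right) = \left(\left(-109163\right) \frac{1}{89240} + 46576 \cdot \frac{1}{174356}\right) - 996 = \left(- \frac{109163}{89240} + \frac{11644}{43589}\right) - 996 = - \frac{3719195447}{3889882360} - 996 = - \frac{3878042026007}{3889882360}$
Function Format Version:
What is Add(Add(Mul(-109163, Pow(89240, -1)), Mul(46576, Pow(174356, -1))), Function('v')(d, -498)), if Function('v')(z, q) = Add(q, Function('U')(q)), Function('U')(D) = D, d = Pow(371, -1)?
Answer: Rational(-3878042026007, 3889882360) ≈ -996.96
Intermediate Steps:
d = Rational(1, 371) ≈ 0.0026954
Function('v')(z, q) = Mul(2, q) (Function('v')(z, q) = Add(q, q) = Mul(2, q))
Add(Add(Mul(-109163, Pow(89240, -1)), Mul(46576, Pow(174356, -1))), Function('v')(d, -498)) = Add(Add(Mul(-109163, Pow(89240, -1)), Mul(46576, Pow(174356, -1))), Mul(2, -498)) = Add(Add(Mul(-109163, Rational(1, 89240)), Mul(46576, Rational(1, 174356))), -996) = Add(Add(Rational(-109163, 89240), Rational(11644, 43589)), -996) = Add(Rational(-3719195447, 3889882360), -996) = Rational(-3878042026007, 3889882360)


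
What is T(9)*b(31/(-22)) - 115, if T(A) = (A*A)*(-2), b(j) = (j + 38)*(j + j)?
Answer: 2007440/121 ≈ 16590.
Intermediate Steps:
b(j) = 2*j*(38 + j) (b(j) = (38 + j)*(2*j) = 2*j*(38 + j))
T(A) = -2*A**2 (T(A) = A**2*(-2) = -2*A**2)
T(9)*b(31/(-22)) - 115 = (-2*9**2)*(2*(31/(-22))*(38 + 31/(-22))) - 115 = (-2*81)*(2*(31*(-1/22))*(38 + 31*(-1/22))) - 115 = -324*(-31)*(38 - 31/22)/22 - 115 = -324*(-31)*805/(22*22) - 115 = -162*(-24955/242) - 115 = 2021355/121 - 115 = 2007440/121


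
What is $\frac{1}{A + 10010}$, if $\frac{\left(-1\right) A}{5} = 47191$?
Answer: $- \frac{1}{225945} \approx -4.4259 \cdot 10^{-6}$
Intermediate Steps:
$A = -235955$ ($A = \left(-5\right) 47191 = -235955$)
$\frac{1}{A + 10010} = \frac{1}{-235955 + 10010} = \frac{1}{-225945} = - \frac{1}{225945}$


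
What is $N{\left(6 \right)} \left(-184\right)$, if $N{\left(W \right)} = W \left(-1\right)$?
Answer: $1104$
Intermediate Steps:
$N{\left(W \right)} = - W$
$N{\left(6 \right)} \left(-184\right) = \left(-1\right) 6 \left(-184\right) = \left(-6\right) \left(-184\right) = 1104$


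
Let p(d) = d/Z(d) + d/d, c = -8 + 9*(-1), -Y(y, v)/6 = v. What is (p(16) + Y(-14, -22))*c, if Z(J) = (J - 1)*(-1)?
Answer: -33643/15 ≈ -2242.9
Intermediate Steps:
Y(y, v) = -6*v
c = -17 (c = -8 - 9 = -17)
Z(J) = 1 - J (Z(J) = (-1 + J)*(-1) = 1 - J)
p(d) = 1 + d/(1 - d) (p(d) = d/(1 - d) + d/d = d/(1 - d) + 1 = 1 + d/(1 - d))
(p(16) + Y(-14, -22))*c = (-1/(-1 + 16) - 6*(-22))*(-17) = (-1/15 + 132)*(-17) = (1979/15)*(-17) = -33643/15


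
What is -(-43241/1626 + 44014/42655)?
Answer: 1772878091/69357030 ≈ 25.562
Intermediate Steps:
-(-43241/1626 + 44014/42655) = -1*(-1772878091/69357030) = 1772878091/69357030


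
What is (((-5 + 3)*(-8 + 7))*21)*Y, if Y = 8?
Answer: 336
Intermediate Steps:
(((-5 + 3)*(-8 + 7))*21)*Y = (((-5 + 3)*(-8 + 7))*21)*8 = (-2*(-1)*21)*8 = (2*21)*8 = 42*8 = 336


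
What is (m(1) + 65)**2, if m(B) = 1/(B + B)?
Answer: 17161/4 ≈ 4290.3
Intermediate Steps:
m(B) = 1/(2*B)
(m(1) + 65)**2 = ((1/2)/1 + 65)**2 = ((1/2)*1 + 65)**2 = (1/2 + 65)**2 = (131/2)**2 = 17161/4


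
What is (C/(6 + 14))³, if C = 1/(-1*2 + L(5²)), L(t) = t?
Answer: 1/97336000 ≈ 1.0274e-8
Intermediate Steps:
C = 1/23 (C = 1/(-1*2 + 5²) = 1/(-2 + 25) = 1/23 ≈ 0.043478)
(C/(6 + 14))³ = (1/(23*(6 + 14)))³ = ((1/23)/20)³ = ((1/23)*(1/20))³ = (1/460)³ = 1/97336000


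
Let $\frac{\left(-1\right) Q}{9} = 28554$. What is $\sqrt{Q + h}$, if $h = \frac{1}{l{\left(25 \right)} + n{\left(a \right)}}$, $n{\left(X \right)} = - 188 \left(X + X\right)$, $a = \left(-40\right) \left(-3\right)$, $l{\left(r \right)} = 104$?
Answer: $\frac{i \sqrt{130191693918358}}{22508} \approx 506.94 i$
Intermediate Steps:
$Q = -256986$ ($Q = \left(-9\right) 28554 = -256986$)
$a = 120$
$n{\left(X \right)} = - 376 X$ ($n{\left(X \right)} = - 188 \cdot 2 X = - 376 X$)
$h = - \frac{1}{45016}$ ($h = \frac{1}{104 - 45120} = \frac{1}{-45016} = - \frac{1}{45016} \approx -2.2214 \cdot 10^{-5}$)
$\sqrt{Q + h} = \sqrt{-256986 - \frac{1}{45016}} = \sqrt{- \frac{11568481777}{45016}} = \frac{i \sqrt{130191693918358}}{22508}$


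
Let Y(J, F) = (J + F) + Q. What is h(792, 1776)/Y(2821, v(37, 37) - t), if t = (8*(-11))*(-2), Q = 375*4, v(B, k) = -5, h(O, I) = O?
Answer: 22/115 ≈ 0.19130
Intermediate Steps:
Q = 1500
t = 176 (t = -88*(-2) = 176)
Y(J, F) = 1500 + F + J (Y(J, F) = (J + F) + 1500 = (F + J) + 1500 = 1500 + F + J)
h(792, 1776)/Y(2821, v(37, 37) - t) = 792/(1500 + (-5 - 1*176) + 2821) = 792/(1500 + (-5 - 176) + 2821) = 792/(1500 - 181 + 2821) = 792/4140 = 792*(1/4140) = 22/115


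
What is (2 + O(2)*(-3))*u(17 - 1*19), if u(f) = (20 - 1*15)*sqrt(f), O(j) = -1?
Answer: 25*I*sqrt(2) ≈ 35.355*I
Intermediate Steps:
u(f) = 5*sqrt(f) (u(f) = (20 - 15)*sqrt(f) = 5*sqrt(f))
(2 + O(2)*(-3))*u(17 - 1*19) = (2 - 1*(-3))*(5*sqrt(17 - 1*19)) = (2 + 3)*(5*sqrt(17 - 19)) = 5*(5*sqrt(-2)) = 5*(5*(I*sqrt(2))) = 5*(5*I*sqrt(2)) = 25*I*sqrt(2)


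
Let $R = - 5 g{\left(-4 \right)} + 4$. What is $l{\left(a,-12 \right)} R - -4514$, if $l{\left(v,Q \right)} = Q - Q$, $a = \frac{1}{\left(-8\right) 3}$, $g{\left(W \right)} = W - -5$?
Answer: $4514$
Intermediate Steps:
$g{\left(W \right)} = 5 + W$ ($g{\left(W \right)} = W + 5 = 5 + W$)
$a = - \frac{1}{24}$ ($a = \frac{1}{-24} = - \frac{1}{24} \approx -0.041667$)
$l{\left(v,Q \right)} = 0$
$R = -1$ ($R = - 5 \left(5 - 4\right) + 4 = \left(-5\right) 1 + 4 = -5 + 4 = -1$)
$l{\left(a,-12 \right)} R - -4514 = 0 \left(-1\right) - -4514 = 0 + 4514 = 4514$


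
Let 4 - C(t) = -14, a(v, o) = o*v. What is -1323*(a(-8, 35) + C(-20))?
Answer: 346626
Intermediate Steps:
C(t) = 18 (C(t) = 4 - 1*(-14) = 4 + 14 = 18)
-1323*(a(-8, 35) + C(-20)) = -1323*(35*(-8) + 18) = -1323*(-280 + 18) = -1323*(-262) = 346626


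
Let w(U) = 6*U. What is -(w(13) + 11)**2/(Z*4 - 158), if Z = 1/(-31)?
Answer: 245551/4902 ≈ 50.092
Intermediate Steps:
Z = -1/31 ≈ -0.032258
-(w(13) + 11)**2/(Z*4 - 158) = -(6*13 + 11)**2/(-1/31*4 - 158) = -(78 + 11)**2/(-4/31 - 158) = -89**2/(-4902/31) = -7921*(-31)/4902 = -1*(-245551/4902) = 245551/4902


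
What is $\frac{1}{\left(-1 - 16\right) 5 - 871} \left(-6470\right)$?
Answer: $\frac{3235}{478} \approx 6.7678$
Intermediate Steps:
$\frac{1}{\left(-1 - 16\right) 5 - 871} \left(-6470\right) = \frac{1}{\left(-17\right) 5 - 871} \left(-6470\right) = \frac{1}{-85 - 871} \left(-6470\right) = \frac{1}{-956} \left(-6470\right) = \left(- \frac{1}{956}\right) \left(-6470\right) = \frac{3235}{478}$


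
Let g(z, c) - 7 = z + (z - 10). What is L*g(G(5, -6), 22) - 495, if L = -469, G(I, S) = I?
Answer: -3778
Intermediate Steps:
g(z, c) = -3 + 2*z (g(z, c) = 7 + (z + (z - 10)) = 7 + (z + (-10 + z)) = 7 + (-10 + 2*z) = -3 + 2*z)
L*g(G(5, -6), 22) - 495 = -469*(-3 + 2*5) - 495 = -469*(-3 + 10) - 495 = -469*7 - 495 = -3283 - 495 = -3778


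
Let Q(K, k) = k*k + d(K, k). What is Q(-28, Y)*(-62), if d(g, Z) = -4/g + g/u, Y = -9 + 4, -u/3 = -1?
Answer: -20584/21 ≈ -980.19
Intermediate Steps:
u = 3 (u = -3*(-1) = 3)
Y = -5
d(g, Z) = -4/g + g/3
Q(K, k) = k**2 - 4/K + K/3 (Q(K, k) = k*k + (-4/K + K/3) = k**2 + (-4/K + K/3) = k**2 - 4/K + K/3)
Q(-28, Y)*(-62) = ((-5)**2 - 4/(-28) + (1/3)*(-28))*(-62) = (25 - 4*(-1/28) - 28/3)*(-62) = (25 + 1/7 - 28/3)*(-62) = (332/21)*(-62) = -20584/21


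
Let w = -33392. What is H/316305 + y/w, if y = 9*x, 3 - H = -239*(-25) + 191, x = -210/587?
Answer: -60101893751/3099963600360 ≈ -0.019388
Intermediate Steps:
x = -210/587 (x = -210*1/587 = -210/587 ≈ -0.35775)
H = -6163 (H = 3 - (-239*(-25) + 191) = 3 - (5975 + 191) = 3 - 1*6166 = 3 - 6166 = -6163)
y = -1890/587 (y = 9*(-210/587) = -1890/587 ≈ -3.2198)
H/316305 + y/w = -6163/316305 - 1890/587/(-33392) = -6163*1/316305 - 1890/587*(-1/33392) = -6163/316305 + 945/9800552 = -60101893751/3099963600360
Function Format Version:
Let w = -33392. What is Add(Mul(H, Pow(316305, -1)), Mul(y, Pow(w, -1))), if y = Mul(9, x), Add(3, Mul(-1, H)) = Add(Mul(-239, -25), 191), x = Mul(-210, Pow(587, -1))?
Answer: Rational(-60101893751, 3099963600360) ≈ -0.019388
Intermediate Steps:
x = Rational(-210, 587) (x = Mul(-210, Rational(1, 587)) = Rational(-210, 587) ≈ -0.35775)
H = -6163 (H = Add(3, Mul(-1, Add(Mul(-239, -25), 191))) = Add(3, Mul(-1, Add(5975, 191))) = Add(3, Mul(-1, 6166)) = Add(3, -6166) = -6163)
y = Rational(-1890, 587) (y = Mul(9, Rational(-210, 587)) = Rational(-1890, 587) ≈ -3.2198)
Add(Mul(H, Pow(316305, -1)), Mul(y, Pow(w, -1))) = Add(Mul(-6163, Pow(316305, -1)), Mul(Rational(-1890, 587), Pow(-33392, -1))) = Add(Mul(-6163, Rational(1, 316305)), Mul(Rational(-1890, 587), Rational(-1, 33392))) = Add(Rational(-6163, 316305), Rational(945, 9800552)) = Rational(-60101893751, 3099963600360)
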